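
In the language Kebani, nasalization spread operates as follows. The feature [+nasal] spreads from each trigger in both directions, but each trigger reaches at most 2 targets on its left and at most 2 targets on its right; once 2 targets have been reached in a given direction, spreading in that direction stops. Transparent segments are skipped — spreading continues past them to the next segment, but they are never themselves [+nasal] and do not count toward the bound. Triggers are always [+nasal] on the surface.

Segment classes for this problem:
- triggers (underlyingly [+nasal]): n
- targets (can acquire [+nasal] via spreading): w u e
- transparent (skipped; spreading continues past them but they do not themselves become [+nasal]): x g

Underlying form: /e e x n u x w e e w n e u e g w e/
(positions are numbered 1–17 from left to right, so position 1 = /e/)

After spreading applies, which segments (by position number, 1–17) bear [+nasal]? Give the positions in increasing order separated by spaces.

1 2 4 5 7 9 10 11 12 13

From /n/ at 4 rightward: 5 /u/ → [+nasal]; 6 /x/ transparent; 7 /w/ → [+nasal]; bound reached.
From /n/ at 4 leftward: 3 /x/ transparent; 2 /e/ → [+nasal]; 1 /e/ → [+nasal]; bound reached.
From /n/ at 11 rightward: 12 /e/ → [+nasal]; 13 /u/ → [+nasal]; bound reached.
From /n/ at 11 leftward: 10 /w/ → [+nasal]; 9 /e/ → [+nasal]; bound reached.
Targets with no active source: positions 8 14 16 17 stay [-nasal].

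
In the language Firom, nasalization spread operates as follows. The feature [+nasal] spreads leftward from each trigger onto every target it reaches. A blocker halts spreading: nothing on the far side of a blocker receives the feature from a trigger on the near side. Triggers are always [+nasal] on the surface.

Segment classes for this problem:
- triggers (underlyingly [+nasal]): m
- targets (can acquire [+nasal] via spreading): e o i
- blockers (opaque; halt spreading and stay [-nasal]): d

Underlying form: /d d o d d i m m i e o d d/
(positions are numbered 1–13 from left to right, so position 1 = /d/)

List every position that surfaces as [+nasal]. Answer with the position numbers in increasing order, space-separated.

6 7 8

From /m/ at 7 leftward: 6 /i/ → [+nasal]; 5 /d/ blocks.
From /m/ at 8 leftward: 7 /m/ is itself a trigger — this domain ends here.
Targets with no active source: positions 3 9 10 11 stay [-nasal].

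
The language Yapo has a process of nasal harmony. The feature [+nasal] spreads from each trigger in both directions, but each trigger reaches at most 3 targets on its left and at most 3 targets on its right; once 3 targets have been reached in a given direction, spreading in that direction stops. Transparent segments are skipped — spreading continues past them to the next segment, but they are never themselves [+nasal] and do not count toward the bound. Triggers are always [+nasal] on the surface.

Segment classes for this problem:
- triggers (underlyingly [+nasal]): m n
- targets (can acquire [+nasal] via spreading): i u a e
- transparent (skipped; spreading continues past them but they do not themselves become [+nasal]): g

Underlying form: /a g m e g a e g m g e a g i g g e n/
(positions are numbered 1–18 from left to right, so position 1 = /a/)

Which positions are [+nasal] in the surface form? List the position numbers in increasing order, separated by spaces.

1 3 4 6 7 9 11 12 14 17 18

From /m/ at 3 rightward: 4 /e/ → [+nasal]; 5 /g/ transparent; 6 /a/ → [+nasal]; 7 /e/ → [+nasal]; bound reached.
From /m/ at 3 leftward: 2 /g/ transparent; 1 /a/ → [+nasal]; word edge.
From /m/ at 9 rightward: 10 /g/ transparent; 11 /e/ → [+nasal]; 12 /a/ → [+nasal]; 13 /g/ transparent; 14 /i/ → [+nasal]; bound reached.
From /m/ at 9 leftward: 8 /g/ transparent; 7 /e/ → [+nasal]; 6 /a/ → [+nasal]; 5 /g/ transparent; 4 /e/ → [+nasal]; bound reached.
From /n/ at 18 rightward: word edge.
From /n/ at 18 leftward: 17 /e/ → [+nasal]; 16 /g/ transparent; 15 /g/ transparent; 14 /i/ → [+nasal]; 13 /g/ transparent; 12 /a/ → [+nasal]; bound reached.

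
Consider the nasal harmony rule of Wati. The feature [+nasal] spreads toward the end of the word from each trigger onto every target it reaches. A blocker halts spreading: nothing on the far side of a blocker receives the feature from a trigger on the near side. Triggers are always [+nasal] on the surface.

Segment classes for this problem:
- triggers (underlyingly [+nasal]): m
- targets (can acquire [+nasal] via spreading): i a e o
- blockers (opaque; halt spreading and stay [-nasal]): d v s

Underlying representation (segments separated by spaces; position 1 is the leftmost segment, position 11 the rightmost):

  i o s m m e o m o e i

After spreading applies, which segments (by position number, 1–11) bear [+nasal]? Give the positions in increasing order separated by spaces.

4 5 6 7 8 9 10 11

From /m/ at 4 rightward: 5 /m/ is itself a trigger — this domain ends here.
From /m/ at 5 rightward: 6 /e/ → [+nasal]; 7 /o/ → [+nasal]; 8 /m/ is itself a trigger — this domain ends here.
From /m/ at 8 rightward: 9 /o/ → [+nasal]; 10 /e/ → [+nasal]; 11 /i/ → [+nasal]; word edge.
Targets with no active source: positions 1 2 stay [-nasal].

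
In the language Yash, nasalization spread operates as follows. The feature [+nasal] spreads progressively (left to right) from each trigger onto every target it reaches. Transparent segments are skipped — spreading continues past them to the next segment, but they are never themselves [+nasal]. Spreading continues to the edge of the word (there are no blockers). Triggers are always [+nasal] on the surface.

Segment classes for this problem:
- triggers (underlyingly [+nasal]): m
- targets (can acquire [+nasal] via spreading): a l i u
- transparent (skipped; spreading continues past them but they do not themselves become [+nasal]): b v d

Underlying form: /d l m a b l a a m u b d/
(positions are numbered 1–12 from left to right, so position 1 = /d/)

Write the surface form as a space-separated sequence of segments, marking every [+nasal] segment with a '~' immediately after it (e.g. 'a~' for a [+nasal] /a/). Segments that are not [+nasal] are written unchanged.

From /m/ at 3 rightward: 4 /a/ → [+nasal]; 5 /b/ transparent; 6 /l/ → [+nasal]; 7 /a/ → [+nasal]; 8 /a/ → [+nasal]; 9 /m/ is itself a trigger — this domain ends here.
From /m/ at 9 rightward: 10 /u/ → [+nasal]; 11 /b/ transparent; 12 /d/ transparent; word edge.
Target with no active source: position 2 stays [-nasal].
[+nasal] positions on the surface: 3 4 6 7 8 9 10.

d l m~ a~ b l~ a~ a~ m~ u~ b d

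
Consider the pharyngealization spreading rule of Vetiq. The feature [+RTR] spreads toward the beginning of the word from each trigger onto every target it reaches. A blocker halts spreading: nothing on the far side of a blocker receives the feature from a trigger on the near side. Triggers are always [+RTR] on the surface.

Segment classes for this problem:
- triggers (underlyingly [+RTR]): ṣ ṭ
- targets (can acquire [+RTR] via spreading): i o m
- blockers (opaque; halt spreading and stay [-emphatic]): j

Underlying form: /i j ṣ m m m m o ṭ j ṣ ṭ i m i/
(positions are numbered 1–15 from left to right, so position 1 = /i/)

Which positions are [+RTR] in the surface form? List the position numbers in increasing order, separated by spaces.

3 4 5 6 7 8 9 11 12

From /ṣ/ at 3 leftward: 2 /j/ blocks.
From /ṭ/ at 9 leftward: 8 /o/ → [+RTR]; 7 /m/ → [+RTR]; 6 /m/ → [+RTR]; 5 /m/ → [+RTR]; 4 /m/ → [+RTR]; 3 /ṣ/ is itself a trigger — this domain ends here.
From /ṣ/ at 11 leftward: 10 /j/ blocks.
From /ṭ/ at 12 leftward: 11 /ṣ/ is itself a trigger — this domain ends here.
Targets with no active source: positions 1 13 14 15 stay [-emphatic].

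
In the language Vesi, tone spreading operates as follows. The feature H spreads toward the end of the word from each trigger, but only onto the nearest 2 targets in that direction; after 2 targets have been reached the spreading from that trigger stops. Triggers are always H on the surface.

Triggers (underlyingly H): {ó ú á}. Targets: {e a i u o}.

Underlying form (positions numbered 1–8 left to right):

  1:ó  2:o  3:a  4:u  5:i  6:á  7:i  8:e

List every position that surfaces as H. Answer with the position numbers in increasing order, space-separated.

1 2 3 6 7 8

From /ó/ at 1 rightward: 2 /o/ → H; 3 /a/ → H; bound reached.
From /á/ at 6 rightward: 7 /i/ → H; 8 /e/ → H; bound reached.
Targets with no active source: positions 4 5 stay [-high tone].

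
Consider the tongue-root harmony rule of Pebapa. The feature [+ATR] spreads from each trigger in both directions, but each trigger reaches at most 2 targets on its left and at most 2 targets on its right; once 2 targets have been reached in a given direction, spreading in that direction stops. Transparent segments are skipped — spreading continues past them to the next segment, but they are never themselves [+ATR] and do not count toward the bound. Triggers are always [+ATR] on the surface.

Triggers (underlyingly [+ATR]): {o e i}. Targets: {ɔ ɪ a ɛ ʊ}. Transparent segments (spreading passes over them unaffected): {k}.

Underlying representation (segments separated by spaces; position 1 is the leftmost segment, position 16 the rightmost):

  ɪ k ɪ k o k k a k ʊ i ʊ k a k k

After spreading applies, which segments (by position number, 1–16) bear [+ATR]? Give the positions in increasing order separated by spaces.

From /o/ at 5 rightward: 6 /k/ transparent; 7 /k/ transparent; 8 /a/ → [+ATR]; 9 /k/ transparent; 10 /ʊ/ → [+ATR]; bound reached.
From /o/ at 5 leftward: 4 /k/ transparent; 3 /ɪ/ → [+ATR]; 2 /k/ transparent; 1 /ɪ/ → [+ATR]; bound reached.
From /i/ at 11 rightward: 12 /ʊ/ → [+ATR]; 13 /k/ transparent; 14 /a/ → [+ATR]; bound reached.
From /i/ at 11 leftward: 10 /ʊ/ → [+ATR]; 9 /k/ transparent; 8 /a/ → [+ATR]; bound reached.

1 3 5 8 10 11 12 14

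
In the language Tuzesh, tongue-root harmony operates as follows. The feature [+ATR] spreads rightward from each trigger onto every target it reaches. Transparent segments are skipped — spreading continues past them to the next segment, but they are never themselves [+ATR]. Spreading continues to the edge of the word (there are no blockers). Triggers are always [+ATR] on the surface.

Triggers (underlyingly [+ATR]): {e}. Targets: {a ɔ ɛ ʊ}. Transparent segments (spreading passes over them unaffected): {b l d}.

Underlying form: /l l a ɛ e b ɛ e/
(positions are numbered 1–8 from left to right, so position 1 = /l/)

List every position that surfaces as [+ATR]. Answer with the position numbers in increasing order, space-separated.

5 7 8

From /e/ at 5 rightward: 6 /b/ transparent; 7 /ɛ/ → [+ATR]; 8 /e/ is itself a trigger — this domain ends here.
From /e/ at 8 rightward: word edge.
Targets with no active source: positions 3 4 stay [-ATR].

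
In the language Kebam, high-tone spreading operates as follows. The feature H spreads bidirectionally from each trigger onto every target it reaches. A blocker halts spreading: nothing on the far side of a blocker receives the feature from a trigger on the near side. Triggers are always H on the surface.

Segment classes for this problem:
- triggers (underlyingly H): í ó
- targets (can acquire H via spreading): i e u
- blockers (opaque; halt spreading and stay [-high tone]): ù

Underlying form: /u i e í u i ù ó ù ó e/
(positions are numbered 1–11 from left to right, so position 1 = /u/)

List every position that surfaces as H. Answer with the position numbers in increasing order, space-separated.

1 2 3 4 5 6 8 10 11

From /í/ at 4 rightward: 5 /u/ → H; 6 /i/ → H; 7 /ù/ blocks.
From /í/ at 4 leftward: 3 /e/ → H; 2 /i/ → H; 1 /u/ → H; word edge.
From /ó/ at 8 rightward: 9 /ù/ blocks.
From /ó/ at 8 leftward: 7 /ù/ blocks.
From /ó/ at 10 rightward: 11 /e/ → H; word edge.
From /ó/ at 10 leftward: 9 /ù/ blocks.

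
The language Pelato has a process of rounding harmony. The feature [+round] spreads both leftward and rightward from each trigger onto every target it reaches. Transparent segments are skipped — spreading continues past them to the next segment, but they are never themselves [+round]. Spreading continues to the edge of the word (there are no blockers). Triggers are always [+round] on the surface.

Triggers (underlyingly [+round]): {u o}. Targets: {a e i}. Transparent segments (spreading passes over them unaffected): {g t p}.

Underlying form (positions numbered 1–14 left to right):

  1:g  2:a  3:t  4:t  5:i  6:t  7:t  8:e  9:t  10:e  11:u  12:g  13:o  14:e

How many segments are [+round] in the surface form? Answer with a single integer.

From /u/ at 11 rightward: 12 /g/ transparent; 13 /o/ is itself a trigger — this domain ends here.
From /u/ at 11 leftward: 10 /e/ → [+round]; 9 /t/ transparent; 8 /e/ → [+round]; 7 /t/ transparent; 6 /t/ transparent; 5 /i/ → [+round]; 4 /t/ transparent; 3 /t/ transparent; 2 /a/ → [+round]; 1 /g/ transparent; word edge.
From /o/ at 13 rightward: 14 /e/ → [+round]; word edge.
From /o/ at 13 leftward: 12 /g/ transparent; 11 /u/ is itself a trigger — this domain ends here.
[+round] positions on the surface: 2 5 8 10 11 13 14.

7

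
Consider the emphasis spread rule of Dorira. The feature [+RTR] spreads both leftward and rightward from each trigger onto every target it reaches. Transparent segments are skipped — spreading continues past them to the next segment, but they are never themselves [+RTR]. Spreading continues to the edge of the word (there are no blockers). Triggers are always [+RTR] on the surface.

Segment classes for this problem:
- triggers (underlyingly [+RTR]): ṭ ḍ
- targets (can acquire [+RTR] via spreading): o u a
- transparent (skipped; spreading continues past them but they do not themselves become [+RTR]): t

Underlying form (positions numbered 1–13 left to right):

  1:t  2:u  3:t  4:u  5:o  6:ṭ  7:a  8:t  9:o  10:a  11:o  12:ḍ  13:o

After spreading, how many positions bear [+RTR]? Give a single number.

From /ṭ/ at 6 rightward: 7 /a/ → [+RTR]; 8 /t/ transparent; 9 /o/ → [+RTR]; 10 /a/ → [+RTR]; 11 /o/ → [+RTR]; 12 /ḍ/ is itself a trigger — this domain ends here.
From /ṭ/ at 6 leftward: 5 /o/ → [+RTR]; 4 /u/ → [+RTR]; 3 /t/ transparent; 2 /u/ → [+RTR]; 1 /t/ transparent; word edge.
From /ḍ/ at 12 rightward: 13 /o/ → [+RTR]; word edge.
From /ḍ/ at 12 leftward: 11 /o/ → [+RTR]; 10 /a/ → [+RTR]; 9 /o/ → [+RTR]; 8 /t/ transparent; 7 /a/ → [+RTR]; 6 /ṭ/ is itself a trigger — this domain ends here.
[+RTR] positions on the surface: 2 4 5 6 7 9 10 11 12 13.

10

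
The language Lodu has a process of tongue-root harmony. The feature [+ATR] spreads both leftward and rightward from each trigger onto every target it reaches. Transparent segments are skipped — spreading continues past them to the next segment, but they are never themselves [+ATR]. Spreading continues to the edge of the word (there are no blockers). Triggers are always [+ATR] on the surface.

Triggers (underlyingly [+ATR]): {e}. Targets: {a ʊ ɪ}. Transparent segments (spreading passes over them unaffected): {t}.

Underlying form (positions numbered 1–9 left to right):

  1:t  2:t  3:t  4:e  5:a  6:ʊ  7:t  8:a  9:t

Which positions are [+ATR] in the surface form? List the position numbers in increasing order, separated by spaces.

4 5 6 8

From /e/ at 4 rightward: 5 /a/ → [+ATR]; 6 /ʊ/ → [+ATR]; 7 /t/ transparent; 8 /a/ → [+ATR]; 9 /t/ transparent; word edge.
From /e/ at 4 leftward: 3 /t/ transparent; 2 /t/ transparent; 1 /t/ transparent; word edge.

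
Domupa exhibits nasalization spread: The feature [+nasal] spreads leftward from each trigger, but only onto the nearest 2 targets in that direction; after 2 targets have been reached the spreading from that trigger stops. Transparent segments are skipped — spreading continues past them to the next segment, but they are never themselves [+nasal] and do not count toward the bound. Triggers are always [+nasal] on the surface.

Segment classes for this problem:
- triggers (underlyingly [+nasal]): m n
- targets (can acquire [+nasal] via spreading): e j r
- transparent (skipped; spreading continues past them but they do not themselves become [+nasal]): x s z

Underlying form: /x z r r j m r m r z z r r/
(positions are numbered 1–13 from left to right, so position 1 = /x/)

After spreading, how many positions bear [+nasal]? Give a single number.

5

From /m/ at 6 leftward: 5 /j/ → [+nasal]; 4 /r/ → [+nasal]; bound reached.
From /m/ at 8 leftward: 7 /r/ → [+nasal]; 6 /m/ is itself a trigger — this domain ends here.
Targets with no active source: positions 3 9 12 13 stay [-nasal].
[+nasal] positions on the surface: 4 5 6 7 8.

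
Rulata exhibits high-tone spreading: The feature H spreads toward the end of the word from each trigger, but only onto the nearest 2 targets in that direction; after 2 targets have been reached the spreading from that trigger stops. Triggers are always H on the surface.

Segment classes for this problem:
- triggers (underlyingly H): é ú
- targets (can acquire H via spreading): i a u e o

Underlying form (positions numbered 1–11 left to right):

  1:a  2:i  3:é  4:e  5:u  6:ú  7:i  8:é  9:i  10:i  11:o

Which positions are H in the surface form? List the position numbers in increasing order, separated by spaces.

From /é/ at 3 rightward: 4 /e/ → H; 5 /u/ → H; bound reached.
From /ú/ at 6 rightward: 7 /i/ → H; 8 /é/ is itself a trigger — this domain ends here.
From /é/ at 8 rightward: 9 /i/ → H; 10 /i/ → H; bound reached.
Targets with no active source: positions 1 2 11 stay [-high tone].

3 4 5 6 7 8 9 10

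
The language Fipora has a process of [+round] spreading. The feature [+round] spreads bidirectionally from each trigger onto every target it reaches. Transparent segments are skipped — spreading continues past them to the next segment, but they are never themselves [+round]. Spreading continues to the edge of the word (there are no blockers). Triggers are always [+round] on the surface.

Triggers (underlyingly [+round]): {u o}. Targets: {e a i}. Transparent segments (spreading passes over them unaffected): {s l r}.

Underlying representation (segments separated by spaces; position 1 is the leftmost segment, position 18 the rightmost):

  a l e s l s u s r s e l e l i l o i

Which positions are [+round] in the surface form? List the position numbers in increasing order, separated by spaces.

From /u/ at 7 rightward: 8 /s/ transparent; 9 /r/ transparent; 10 /s/ transparent; 11 /e/ → [+round]; 12 /l/ transparent; 13 /e/ → [+round]; 14 /l/ transparent; 15 /i/ → [+round]; 16 /l/ transparent; 17 /o/ is itself a trigger — this domain ends here.
From /u/ at 7 leftward: 6 /s/ transparent; 5 /l/ transparent; 4 /s/ transparent; 3 /e/ → [+round]; 2 /l/ transparent; 1 /a/ → [+round]; word edge.
From /o/ at 17 rightward: 18 /i/ → [+round]; word edge.
From /o/ at 17 leftward: 16 /l/ transparent; 15 /i/ → [+round]; 14 /l/ transparent; 13 /e/ → [+round]; 12 /l/ transparent; 11 /e/ → [+round]; 10 /s/ transparent; 9 /r/ transparent; 8 /s/ transparent; 7 /u/ is itself a trigger — this domain ends here.

1 3 7 11 13 15 17 18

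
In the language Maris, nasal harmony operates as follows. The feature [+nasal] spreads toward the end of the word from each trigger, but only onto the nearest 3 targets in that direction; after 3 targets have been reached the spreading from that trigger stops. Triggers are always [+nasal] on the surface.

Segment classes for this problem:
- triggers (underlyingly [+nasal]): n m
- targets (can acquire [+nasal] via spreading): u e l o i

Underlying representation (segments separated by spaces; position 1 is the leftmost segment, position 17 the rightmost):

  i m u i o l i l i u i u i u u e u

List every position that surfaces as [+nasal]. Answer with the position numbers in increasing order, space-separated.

From /m/ at 2 rightward: 3 /u/ → [+nasal]; 4 /i/ → [+nasal]; 5 /o/ → [+nasal]; bound reached.
Targets with no active source: positions 1 6 7 8 9 10 11 12 13 14 15 16 17 stay [-nasal].

2 3 4 5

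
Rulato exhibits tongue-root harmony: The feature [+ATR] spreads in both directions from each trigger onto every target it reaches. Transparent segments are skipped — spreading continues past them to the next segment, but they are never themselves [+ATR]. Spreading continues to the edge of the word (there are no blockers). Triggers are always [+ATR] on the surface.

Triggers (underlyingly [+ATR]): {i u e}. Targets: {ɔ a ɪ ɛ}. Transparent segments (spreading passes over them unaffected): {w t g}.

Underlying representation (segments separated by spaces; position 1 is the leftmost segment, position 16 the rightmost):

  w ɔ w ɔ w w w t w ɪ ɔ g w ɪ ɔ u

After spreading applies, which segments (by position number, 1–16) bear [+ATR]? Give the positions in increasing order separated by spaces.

2 4 10 11 14 15 16

From /u/ at 16 rightward: word edge.
From /u/ at 16 leftward: 15 /ɔ/ → [+ATR]; 14 /ɪ/ → [+ATR]; 13 /w/ transparent; 12 /g/ transparent; 11 /ɔ/ → [+ATR]; 10 /ɪ/ → [+ATR]; 9 /w/ transparent; 8 /t/ transparent; 7 /w/ transparent; 6 /w/ transparent; 5 /w/ transparent; 4 /ɔ/ → [+ATR]; 3 /w/ transparent; 2 /ɔ/ → [+ATR]; 1 /w/ transparent; word edge.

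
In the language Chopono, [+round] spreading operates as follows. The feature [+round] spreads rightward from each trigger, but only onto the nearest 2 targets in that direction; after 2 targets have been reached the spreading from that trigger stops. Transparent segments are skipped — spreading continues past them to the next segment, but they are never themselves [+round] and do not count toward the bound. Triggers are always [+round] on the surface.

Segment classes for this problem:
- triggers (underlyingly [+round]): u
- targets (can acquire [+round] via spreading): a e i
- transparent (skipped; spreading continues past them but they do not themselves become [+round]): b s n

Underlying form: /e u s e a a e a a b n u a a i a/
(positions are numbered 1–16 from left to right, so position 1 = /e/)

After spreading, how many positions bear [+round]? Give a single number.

6

From /u/ at 2 rightward: 3 /s/ transparent; 4 /e/ → [+round]; 5 /a/ → [+round]; bound reached.
From /u/ at 12 rightward: 13 /a/ → [+round]; 14 /a/ → [+round]; bound reached.
Targets with no active source: positions 1 6 7 8 9 15 16 stay [-round].
[+round] positions on the surface: 2 4 5 12 13 14.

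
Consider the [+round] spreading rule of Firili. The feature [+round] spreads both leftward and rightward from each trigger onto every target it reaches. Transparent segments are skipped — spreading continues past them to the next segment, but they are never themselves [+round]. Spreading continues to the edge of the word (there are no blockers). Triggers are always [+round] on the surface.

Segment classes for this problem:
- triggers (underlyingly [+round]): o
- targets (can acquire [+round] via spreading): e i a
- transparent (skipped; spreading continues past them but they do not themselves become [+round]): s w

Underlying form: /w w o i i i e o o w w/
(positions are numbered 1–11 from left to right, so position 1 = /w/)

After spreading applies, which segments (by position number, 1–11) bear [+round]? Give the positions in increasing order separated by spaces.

3 4 5 6 7 8 9

From /o/ at 3 rightward: 4 /i/ → [+round]; 5 /i/ → [+round]; 6 /i/ → [+round]; 7 /e/ → [+round]; 8 /o/ is itself a trigger — this domain ends here.
From /o/ at 3 leftward: 2 /w/ transparent; 1 /w/ transparent; word edge.
From /o/ at 8 rightward: 9 /o/ is itself a trigger — this domain ends here.
From /o/ at 8 leftward: 7 /e/ → [+round]; 6 /i/ → [+round]; 5 /i/ → [+round]; 4 /i/ → [+round]; 3 /o/ is itself a trigger — this domain ends here.
From /o/ at 9 rightward: 10 /w/ transparent; 11 /w/ transparent; word edge.
From /o/ at 9 leftward: 8 /o/ is itself a trigger — this domain ends here.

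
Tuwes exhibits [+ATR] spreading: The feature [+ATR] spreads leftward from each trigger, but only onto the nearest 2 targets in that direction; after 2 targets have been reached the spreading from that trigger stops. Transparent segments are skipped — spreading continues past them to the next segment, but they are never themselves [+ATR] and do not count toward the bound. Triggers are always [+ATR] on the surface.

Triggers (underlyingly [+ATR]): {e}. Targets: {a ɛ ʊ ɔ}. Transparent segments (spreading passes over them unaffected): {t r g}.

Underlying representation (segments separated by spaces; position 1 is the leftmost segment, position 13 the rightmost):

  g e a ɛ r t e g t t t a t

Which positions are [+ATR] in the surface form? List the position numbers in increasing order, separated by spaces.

From /e/ at 2 leftward: 1 /g/ transparent; word edge.
From /e/ at 7 leftward: 6 /t/ transparent; 5 /r/ transparent; 4 /ɛ/ → [+ATR]; 3 /a/ → [+ATR]; bound reached.
Target with no active source: position 12 stays [-ATR].

2 3 4 7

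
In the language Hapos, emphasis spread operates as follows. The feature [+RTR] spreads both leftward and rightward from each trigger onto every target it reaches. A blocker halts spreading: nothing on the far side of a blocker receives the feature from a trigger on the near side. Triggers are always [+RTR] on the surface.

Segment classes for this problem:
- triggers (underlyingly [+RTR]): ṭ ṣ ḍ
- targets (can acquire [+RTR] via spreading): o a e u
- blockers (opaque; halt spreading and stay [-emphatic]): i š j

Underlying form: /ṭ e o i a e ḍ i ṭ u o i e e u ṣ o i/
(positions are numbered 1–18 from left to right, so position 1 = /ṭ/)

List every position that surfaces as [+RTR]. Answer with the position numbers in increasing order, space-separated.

From /ṭ/ at 1 rightward: 2 /e/ → [+RTR]; 3 /o/ → [+RTR]; 4 /i/ blocks.
From /ṭ/ at 1 leftward: word edge.
From /ḍ/ at 7 rightward: 8 /i/ blocks.
From /ḍ/ at 7 leftward: 6 /e/ → [+RTR]; 5 /a/ → [+RTR]; 4 /i/ blocks.
From /ṭ/ at 9 rightward: 10 /u/ → [+RTR]; 11 /o/ → [+RTR]; 12 /i/ blocks.
From /ṭ/ at 9 leftward: 8 /i/ blocks.
From /ṣ/ at 16 rightward: 17 /o/ → [+RTR]; 18 /i/ blocks.
From /ṣ/ at 16 leftward: 15 /u/ → [+RTR]; 14 /e/ → [+RTR]; 13 /e/ → [+RTR]; 12 /i/ blocks.

1 2 3 5 6 7 9 10 11 13 14 15 16 17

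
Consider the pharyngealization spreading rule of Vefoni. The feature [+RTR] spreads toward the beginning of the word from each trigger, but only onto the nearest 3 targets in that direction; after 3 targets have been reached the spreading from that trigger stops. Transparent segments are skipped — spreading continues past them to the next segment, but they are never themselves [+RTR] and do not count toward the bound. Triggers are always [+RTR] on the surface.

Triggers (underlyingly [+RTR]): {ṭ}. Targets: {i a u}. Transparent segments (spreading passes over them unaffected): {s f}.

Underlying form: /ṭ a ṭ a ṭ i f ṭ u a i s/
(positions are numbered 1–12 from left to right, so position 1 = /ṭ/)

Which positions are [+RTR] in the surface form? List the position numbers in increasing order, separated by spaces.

1 2 3 4 5 6 8

From /ṭ/ at 1 leftward: word edge.
From /ṭ/ at 3 leftward: 2 /a/ → [+RTR]; 1 /ṭ/ is itself a trigger — this domain ends here.
From /ṭ/ at 5 leftward: 4 /a/ → [+RTR]; 3 /ṭ/ is itself a trigger — this domain ends here.
From /ṭ/ at 8 leftward: 7 /f/ transparent; 6 /i/ → [+RTR]; 5 /ṭ/ is itself a trigger — this domain ends here.
Targets with no active source: positions 9 10 11 stay [-emphatic].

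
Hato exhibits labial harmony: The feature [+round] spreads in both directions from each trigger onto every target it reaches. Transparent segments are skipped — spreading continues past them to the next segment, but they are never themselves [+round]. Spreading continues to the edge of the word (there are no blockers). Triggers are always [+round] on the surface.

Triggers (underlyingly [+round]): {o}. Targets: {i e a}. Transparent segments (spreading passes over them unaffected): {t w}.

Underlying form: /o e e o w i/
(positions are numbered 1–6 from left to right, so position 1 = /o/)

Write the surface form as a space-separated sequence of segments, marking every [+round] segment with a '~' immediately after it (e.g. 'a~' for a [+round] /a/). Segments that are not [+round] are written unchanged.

From /o/ at 1 rightward: 2 /e/ → [+round]; 3 /e/ → [+round]; 4 /o/ is itself a trigger — this domain ends here.
From /o/ at 1 leftward: word edge.
From /o/ at 4 rightward: 5 /w/ transparent; 6 /i/ → [+round]; word edge.
From /o/ at 4 leftward: 3 /e/ → [+round]; 2 /e/ → [+round]; 1 /o/ is itself a trigger — this domain ends here.
[+round] positions on the surface: 1 2 3 4 6.

o~ e~ e~ o~ w i~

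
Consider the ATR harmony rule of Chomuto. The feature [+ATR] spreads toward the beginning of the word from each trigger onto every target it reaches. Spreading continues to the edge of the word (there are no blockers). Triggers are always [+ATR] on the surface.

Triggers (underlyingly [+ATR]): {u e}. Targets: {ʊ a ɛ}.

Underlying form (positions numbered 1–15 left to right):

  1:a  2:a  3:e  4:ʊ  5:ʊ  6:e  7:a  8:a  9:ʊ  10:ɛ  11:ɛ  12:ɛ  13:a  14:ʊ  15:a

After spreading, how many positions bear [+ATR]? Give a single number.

From /e/ at 3 leftward: 2 /a/ → [+ATR]; 1 /a/ → [+ATR]; word edge.
From /e/ at 6 leftward: 5 /ʊ/ → [+ATR]; 4 /ʊ/ → [+ATR]; 3 /e/ is itself a trigger — this domain ends here.
Targets with no active source: positions 7 8 9 10 11 12 13 14 15 stay [-ATR].
[+ATR] positions on the surface: 1 2 3 4 5 6.

6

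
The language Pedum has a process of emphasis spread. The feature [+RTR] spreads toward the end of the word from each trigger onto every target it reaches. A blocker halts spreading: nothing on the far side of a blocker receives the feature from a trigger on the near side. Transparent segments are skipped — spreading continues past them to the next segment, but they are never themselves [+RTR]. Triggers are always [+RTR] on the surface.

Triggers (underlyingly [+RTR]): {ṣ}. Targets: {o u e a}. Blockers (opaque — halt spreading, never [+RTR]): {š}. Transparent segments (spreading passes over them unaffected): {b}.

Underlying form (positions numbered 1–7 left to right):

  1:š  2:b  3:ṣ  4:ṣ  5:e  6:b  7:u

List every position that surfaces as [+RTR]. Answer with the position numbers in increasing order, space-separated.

3 4 5 7

From /ṣ/ at 3 rightward: 4 /ṣ/ is itself a trigger — this domain ends here.
From /ṣ/ at 4 rightward: 5 /e/ → [+RTR]; 6 /b/ transparent; 7 /u/ → [+RTR]; word edge.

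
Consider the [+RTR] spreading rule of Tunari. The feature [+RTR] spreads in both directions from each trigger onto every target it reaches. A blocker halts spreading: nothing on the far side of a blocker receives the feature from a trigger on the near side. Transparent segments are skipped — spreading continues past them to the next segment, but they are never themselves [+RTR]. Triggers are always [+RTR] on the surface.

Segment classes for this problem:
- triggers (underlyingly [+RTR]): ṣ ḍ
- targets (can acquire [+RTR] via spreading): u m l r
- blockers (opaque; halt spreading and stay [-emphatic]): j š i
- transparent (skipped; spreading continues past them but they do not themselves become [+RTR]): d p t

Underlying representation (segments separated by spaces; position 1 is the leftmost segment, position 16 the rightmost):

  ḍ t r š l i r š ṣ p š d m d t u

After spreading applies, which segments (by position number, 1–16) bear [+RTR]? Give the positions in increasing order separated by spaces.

1 3 9

From /ḍ/ at 1 rightward: 2 /t/ transparent; 3 /r/ → [+RTR]; 4 /š/ blocks.
From /ḍ/ at 1 leftward: word edge.
From /ṣ/ at 9 rightward: 10 /p/ transparent; 11 /š/ blocks.
From /ṣ/ at 9 leftward: 8 /š/ blocks.
Targets with no active source: positions 5 7 13 16 stay [-emphatic].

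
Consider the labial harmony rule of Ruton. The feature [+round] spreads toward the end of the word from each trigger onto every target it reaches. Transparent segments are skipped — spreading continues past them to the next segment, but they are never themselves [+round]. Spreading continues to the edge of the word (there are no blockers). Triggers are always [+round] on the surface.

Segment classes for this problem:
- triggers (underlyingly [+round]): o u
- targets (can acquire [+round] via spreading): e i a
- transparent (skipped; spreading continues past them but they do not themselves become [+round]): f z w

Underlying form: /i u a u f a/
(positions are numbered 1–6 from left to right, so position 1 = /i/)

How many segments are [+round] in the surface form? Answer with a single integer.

From /u/ at 2 rightward: 3 /a/ → [+round]; 4 /u/ is itself a trigger — this domain ends here.
From /u/ at 4 rightward: 5 /f/ transparent; 6 /a/ → [+round]; word edge.
Target with no active source: position 1 stays [-round].
[+round] positions on the surface: 2 3 4 6.

4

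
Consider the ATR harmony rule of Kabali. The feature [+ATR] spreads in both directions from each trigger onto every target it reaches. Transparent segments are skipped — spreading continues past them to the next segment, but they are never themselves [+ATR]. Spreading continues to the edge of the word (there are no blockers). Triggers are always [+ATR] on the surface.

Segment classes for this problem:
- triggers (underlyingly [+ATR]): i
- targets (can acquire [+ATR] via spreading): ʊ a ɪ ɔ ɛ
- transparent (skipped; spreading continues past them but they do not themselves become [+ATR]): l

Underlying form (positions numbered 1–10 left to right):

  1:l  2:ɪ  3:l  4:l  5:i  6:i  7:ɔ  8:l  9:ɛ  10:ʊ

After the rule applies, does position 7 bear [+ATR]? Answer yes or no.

From /i/ at 5 rightward: 6 /i/ is itself a trigger — this domain ends here.
From /i/ at 5 leftward: 4 /l/ transparent; 3 /l/ transparent; 2 /ɪ/ → [+ATR]; 1 /l/ transparent; word edge.
From /i/ at 6 rightward: 7 /ɔ/ → [+ATR]; 8 /l/ transparent; 9 /ɛ/ → [+ATR]; 10 /ʊ/ → [+ATR]; word edge.
From /i/ at 6 leftward: 5 /i/ is itself a trigger — this domain ends here.
[+ATR] positions on the surface: 2 5 6 7 9 10.

yes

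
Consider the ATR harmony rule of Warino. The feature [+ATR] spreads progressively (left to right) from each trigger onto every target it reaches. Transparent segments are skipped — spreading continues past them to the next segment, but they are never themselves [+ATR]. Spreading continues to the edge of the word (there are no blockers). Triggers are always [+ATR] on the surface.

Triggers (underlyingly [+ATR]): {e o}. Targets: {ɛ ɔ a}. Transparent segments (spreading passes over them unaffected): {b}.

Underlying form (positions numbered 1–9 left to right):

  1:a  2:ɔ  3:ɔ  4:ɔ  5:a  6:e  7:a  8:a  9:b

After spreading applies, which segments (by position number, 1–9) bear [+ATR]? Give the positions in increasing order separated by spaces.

From /e/ at 6 rightward: 7 /a/ → [+ATR]; 8 /a/ → [+ATR]; 9 /b/ transparent; word edge.
Targets with no active source: positions 1 2 3 4 5 stay [-ATR].

6 7 8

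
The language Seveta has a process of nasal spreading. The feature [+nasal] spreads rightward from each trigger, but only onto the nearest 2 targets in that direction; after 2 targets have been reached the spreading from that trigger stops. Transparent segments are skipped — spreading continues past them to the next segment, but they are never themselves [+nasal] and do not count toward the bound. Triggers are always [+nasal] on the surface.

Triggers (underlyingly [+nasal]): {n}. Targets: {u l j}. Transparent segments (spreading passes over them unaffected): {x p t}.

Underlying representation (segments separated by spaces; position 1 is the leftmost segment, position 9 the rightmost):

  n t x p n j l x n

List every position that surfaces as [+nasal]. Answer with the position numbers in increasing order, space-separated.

From /n/ at 1 rightward: 2 /t/ transparent; 3 /x/ transparent; 4 /p/ transparent; 5 /n/ is itself a trigger — this domain ends here.
From /n/ at 5 rightward: 6 /j/ → [+nasal]; 7 /l/ → [+nasal]; bound reached.
From /n/ at 9 rightward: word edge.

1 5 6 7 9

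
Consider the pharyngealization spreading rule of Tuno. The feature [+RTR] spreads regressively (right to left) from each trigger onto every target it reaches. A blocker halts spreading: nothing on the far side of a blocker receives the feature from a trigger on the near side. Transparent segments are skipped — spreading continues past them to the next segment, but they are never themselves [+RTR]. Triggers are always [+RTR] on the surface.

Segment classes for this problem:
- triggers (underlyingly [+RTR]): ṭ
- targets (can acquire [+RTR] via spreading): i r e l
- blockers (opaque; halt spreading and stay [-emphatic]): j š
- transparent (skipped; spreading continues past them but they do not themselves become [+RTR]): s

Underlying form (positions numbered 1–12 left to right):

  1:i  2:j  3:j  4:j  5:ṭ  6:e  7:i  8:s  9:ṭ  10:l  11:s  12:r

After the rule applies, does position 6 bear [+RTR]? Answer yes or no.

yes

From /ṭ/ at 5 leftward: 4 /j/ blocks.
From /ṭ/ at 9 leftward: 8 /s/ transparent; 7 /i/ → [+RTR]; 6 /e/ → [+RTR]; 5 /ṭ/ is itself a trigger — this domain ends here.
Targets with no active source: positions 1 10 12 stay [-emphatic].
[+RTR] positions on the surface: 5 6 7 9.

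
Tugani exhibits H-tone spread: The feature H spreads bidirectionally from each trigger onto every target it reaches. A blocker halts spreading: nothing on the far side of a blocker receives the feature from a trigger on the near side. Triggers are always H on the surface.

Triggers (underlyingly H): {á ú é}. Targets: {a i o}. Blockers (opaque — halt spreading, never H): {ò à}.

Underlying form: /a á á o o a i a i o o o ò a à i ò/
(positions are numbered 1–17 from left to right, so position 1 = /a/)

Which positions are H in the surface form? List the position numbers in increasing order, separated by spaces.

From /á/ at 2 rightward: 3 /á/ is itself a trigger — this domain ends here.
From /á/ at 2 leftward: 1 /a/ → H; word edge.
From /á/ at 3 rightward: 4 /o/ → H; 5 /o/ → H; 6 /a/ → H; 7 /i/ → H; 8 /a/ → H; 9 /i/ → H; 10 /o/ → H; 11 /o/ → H; 12 /o/ → H; 13 /ò/ blocks.
From /á/ at 3 leftward: 2 /á/ is itself a trigger — this domain ends here.
Targets with no active source: positions 14 16 stay [-high tone].

1 2 3 4 5 6 7 8 9 10 11 12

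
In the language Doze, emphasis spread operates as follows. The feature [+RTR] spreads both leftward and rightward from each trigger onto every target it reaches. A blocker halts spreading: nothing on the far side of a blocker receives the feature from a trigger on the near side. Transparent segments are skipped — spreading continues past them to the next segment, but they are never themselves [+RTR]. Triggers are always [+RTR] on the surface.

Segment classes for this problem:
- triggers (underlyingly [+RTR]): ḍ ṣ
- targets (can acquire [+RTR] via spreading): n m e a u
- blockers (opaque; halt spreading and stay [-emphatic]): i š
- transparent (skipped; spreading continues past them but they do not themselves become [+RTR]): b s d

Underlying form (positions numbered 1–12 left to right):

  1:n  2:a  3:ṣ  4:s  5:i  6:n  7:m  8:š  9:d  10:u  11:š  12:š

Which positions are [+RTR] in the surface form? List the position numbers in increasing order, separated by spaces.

From /ṣ/ at 3 rightward: 4 /s/ transparent; 5 /i/ blocks.
From /ṣ/ at 3 leftward: 2 /a/ → [+RTR]; 1 /n/ → [+RTR]; word edge.
Targets with no active source: positions 6 7 10 stay [-emphatic].

1 2 3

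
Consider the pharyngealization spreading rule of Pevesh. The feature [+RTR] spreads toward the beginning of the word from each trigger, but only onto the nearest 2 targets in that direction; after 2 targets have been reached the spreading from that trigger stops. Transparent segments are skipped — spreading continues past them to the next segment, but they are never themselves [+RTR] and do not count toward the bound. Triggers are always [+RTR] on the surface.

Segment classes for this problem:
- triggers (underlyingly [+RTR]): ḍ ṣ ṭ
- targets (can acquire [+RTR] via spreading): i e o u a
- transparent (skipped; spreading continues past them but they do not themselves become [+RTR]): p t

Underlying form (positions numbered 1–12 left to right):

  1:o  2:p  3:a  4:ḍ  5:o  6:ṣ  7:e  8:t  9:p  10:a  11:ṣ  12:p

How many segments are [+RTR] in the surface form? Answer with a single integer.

8

From /ḍ/ at 4 leftward: 3 /a/ → [+RTR]; 2 /p/ transparent; 1 /o/ → [+RTR]; bound reached.
From /ṣ/ at 6 leftward: 5 /o/ → [+RTR]; 4 /ḍ/ is itself a trigger — this domain ends here.
From /ṣ/ at 11 leftward: 10 /a/ → [+RTR]; 9 /p/ transparent; 8 /t/ transparent; 7 /e/ → [+RTR]; bound reached.
[+RTR] positions on the surface: 1 3 4 5 6 7 10 11.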